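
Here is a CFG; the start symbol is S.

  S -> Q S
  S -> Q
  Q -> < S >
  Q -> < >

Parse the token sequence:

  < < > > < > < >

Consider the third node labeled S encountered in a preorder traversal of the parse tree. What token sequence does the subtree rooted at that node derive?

< > < >

[S [Q < [S [Q < >]] >] [S [Q < >] [S [Q < >]]]]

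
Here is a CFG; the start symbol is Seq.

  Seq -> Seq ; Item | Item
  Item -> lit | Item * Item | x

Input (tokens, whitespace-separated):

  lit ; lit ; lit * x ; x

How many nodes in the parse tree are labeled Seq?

[Seq [Seq [Seq [Seq [Item lit]] ; [Item lit]] ; [Item [Item lit] * [Item x]]] ; [Item x]]

4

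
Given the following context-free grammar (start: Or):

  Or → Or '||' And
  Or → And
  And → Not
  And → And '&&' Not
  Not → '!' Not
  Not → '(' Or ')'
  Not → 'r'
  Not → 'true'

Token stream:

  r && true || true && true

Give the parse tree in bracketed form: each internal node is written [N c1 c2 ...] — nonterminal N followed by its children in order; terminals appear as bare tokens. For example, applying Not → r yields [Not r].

Or
Or || And
And || And
And && Not || And
Not && Not || And
r && Not || And
r && true || And
r && true || And && Not
r && true || Not && Not
r && true || true && Not
r && true || true && true

[Or [Or [And [And [Not r]] && [Not true]]] || [And [And [Not true]] && [Not true]]]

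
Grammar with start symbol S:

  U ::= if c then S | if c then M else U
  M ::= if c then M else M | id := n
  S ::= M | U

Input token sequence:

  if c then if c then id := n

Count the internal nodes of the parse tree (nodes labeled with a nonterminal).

[S [U if c then [S [U if c then [S [M id := n]]]]]]

6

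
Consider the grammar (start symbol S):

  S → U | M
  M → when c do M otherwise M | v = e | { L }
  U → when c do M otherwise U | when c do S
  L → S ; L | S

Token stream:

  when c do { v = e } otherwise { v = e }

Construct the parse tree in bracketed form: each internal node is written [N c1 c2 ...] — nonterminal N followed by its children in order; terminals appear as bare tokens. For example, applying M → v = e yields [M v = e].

S
M
when c do M otherwise M
when c do { L } otherwise M
when c do { S } otherwise M
when c do { M } otherwise M
when c do { v = e } otherwise M
when c do { v = e } otherwise { L }
when c do { v = e } otherwise { S }
when c do { v = e } otherwise { M }
when c do { v = e } otherwise { v = e }

[S [M when c do [M { [L [S [M v = e]]] }] otherwise [M { [L [S [M v = e]]] }]]]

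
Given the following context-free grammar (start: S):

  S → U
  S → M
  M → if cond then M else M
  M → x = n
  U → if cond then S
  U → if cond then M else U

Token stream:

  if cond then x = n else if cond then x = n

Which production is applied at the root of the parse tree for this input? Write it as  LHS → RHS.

[S [U if cond then [M x = n] else [U if cond then [S [M x = n]]]]]

S → U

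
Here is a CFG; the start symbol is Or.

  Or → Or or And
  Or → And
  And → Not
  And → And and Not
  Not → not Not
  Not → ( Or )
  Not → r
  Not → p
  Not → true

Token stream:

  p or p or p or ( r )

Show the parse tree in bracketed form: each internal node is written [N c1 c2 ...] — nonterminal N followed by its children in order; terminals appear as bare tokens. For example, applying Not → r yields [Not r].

Or
Or or And
Or or And or And
Or or And or And or And
And or And or And or And
Not or And or And or And
p or And or And or And
p or Not or And or And
p or p or And or And
p or p or Not or And
p or p or p or And
p or p or p or Not
p or p or p or ( Or )
p or p or p or ( And )
p or p or p or ( Not )
p or p or p or ( r )

[Or [Or [Or [Or [And [Not p]]] or [And [Not p]]] or [And [Not p]]] or [And [Not ( [Or [And [Not r]]] )]]]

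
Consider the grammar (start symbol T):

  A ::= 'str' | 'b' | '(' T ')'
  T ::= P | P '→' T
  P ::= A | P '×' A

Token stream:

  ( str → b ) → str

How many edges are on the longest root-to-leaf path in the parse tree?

7

[T [P [A ( [T [P [A str]] → [T [P [A b]]]] )]] → [T [P [A str]]]]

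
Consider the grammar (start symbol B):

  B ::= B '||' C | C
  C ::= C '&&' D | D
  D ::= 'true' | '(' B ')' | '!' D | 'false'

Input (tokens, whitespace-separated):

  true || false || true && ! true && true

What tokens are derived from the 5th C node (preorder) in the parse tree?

[B [B [B [C [D true]]] || [C [D false]]] || [C [C [C [D true]] && [D ! [D true]]] && [D true]]]

true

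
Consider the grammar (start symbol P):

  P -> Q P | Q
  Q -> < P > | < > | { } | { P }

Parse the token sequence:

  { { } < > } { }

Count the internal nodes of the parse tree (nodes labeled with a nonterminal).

[P [Q { [P [Q { }] [P [Q < >]]] }] [P [Q { }]]]

8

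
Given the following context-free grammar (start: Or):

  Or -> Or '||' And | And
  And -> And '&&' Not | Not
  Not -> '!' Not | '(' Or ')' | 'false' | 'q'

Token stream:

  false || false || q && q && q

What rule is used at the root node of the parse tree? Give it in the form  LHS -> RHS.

[Or [Or [Or [And [Not false]]] || [And [Not false]]] || [And [And [And [Not q]] && [Not q]] && [Not q]]]

Or -> Or '||' And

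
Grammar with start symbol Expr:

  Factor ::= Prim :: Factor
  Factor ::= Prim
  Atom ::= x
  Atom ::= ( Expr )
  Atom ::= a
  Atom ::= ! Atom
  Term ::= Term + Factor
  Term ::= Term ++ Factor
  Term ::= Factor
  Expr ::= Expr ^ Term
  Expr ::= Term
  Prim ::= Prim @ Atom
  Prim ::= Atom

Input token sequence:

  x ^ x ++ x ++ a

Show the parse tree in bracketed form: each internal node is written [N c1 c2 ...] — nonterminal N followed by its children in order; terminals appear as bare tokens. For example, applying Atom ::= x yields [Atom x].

[Expr [Expr [Term [Factor [Prim [Atom x]]]]] ^ [Term [Term [Term [Factor [Prim [Atom x]]]] ++ [Factor [Prim [Atom x]]]] ++ [Factor [Prim [Atom a]]]]]

Expr
Expr ^ Term
Term ^ Term
Factor ^ Term
Prim ^ Term
Atom ^ Term
x ^ Term
x ^ Term ++ Factor
x ^ Term ++ Factor ++ Factor
x ^ Factor ++ Factor ++ Factor
x ^ Prim ++ Factor ++ Factor
x ^ Atom ++ Factor ++ Factor
x ^ x ++ Factor ++ Factor
x ^ x ++ Prim ++ Factor
x ^ x ++ Atom ++ Factor
x ^ x ++ x ++ Factor
x ^ x ++ x ++ Prim
x ^ x ++ x ++ Atom
x ^ x ++ x ++ a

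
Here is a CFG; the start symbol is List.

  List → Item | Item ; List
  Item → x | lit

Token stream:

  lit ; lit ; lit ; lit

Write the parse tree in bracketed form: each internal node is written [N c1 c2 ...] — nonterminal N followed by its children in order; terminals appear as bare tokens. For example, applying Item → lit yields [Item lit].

[List [Item lit] ; [List [Item lit] ; [List [Item lit] ; [List [Item lit]]]]]

List
Item ; List
lit ; List
lit ; Item ; List
lit ; lit ; List
lit ; lit ; Item ; List
lit ; lit ; lit ; List
lit ; lit ; lit ; Item
lit ; lit ; lit ; lit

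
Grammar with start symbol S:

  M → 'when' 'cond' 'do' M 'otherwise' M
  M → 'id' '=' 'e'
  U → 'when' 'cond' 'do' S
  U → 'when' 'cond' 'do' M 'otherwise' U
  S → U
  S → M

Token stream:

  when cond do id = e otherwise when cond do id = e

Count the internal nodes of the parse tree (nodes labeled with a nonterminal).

[S [U when cond do [M id = e] otherwise [U when cond do [S [M id = e]]]]]

6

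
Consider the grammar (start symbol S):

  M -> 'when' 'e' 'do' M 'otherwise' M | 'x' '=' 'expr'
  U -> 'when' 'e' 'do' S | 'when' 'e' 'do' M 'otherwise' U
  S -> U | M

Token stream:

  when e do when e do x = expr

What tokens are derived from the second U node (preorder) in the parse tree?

when e do x = expr

[S [U when e do [S [U when e do [S [M x = expr]]]]]]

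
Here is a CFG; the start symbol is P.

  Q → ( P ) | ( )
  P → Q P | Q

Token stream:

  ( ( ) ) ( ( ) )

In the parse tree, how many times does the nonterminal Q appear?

4

[P [Q ( [P [Q ( )]] )] [P [Q ( [P [Q ( )]] )]]]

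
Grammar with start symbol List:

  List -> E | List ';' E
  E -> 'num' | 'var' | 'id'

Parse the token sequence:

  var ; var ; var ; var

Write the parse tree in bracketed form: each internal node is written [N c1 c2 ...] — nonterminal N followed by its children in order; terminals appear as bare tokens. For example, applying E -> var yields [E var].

[List [List [List [List [E var]] ; [E var]] ; [E var]] ; [E var]]

List
List ; E
List ; E ; E
List ; E ; E ; E
E ; E ; E ; E
var ; E ; E ; E
var ; var ; E ; E
var ; var ; var ; E
var ; var ; var ; var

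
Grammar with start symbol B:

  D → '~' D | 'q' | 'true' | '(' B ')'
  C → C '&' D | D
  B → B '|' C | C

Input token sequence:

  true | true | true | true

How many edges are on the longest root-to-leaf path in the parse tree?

6

[B [B [B [B [C [D true]]] | [C [D true]]] | [C [D true]]] | [C [D true]]]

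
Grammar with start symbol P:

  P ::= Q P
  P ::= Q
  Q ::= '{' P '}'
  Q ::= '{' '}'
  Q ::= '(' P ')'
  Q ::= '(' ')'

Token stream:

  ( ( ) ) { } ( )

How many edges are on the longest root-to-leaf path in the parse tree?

[P [Q ( [P [Q ( )]] )] [P [Q { }] [P [Q ( )]]]]

4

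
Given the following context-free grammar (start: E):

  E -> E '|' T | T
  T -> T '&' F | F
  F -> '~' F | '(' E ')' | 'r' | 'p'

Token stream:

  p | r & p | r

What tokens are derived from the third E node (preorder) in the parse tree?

p

[E [E [E [T [F p]]] | [T [T [F r]] & [F p]]] | [T [F r]]]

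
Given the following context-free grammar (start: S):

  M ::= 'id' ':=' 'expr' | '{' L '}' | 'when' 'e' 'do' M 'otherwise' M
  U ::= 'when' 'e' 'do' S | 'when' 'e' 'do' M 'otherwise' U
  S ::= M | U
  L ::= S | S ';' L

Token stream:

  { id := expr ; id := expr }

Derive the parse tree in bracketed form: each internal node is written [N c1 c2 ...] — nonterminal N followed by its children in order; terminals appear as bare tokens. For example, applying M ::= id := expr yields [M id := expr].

[S [M { [L [S [M id := expr]] ; [L [S [M id := expr]]]] }]]

S
M
{ L }
{ S ; L }
{ M ; L }
{ id := expr ; L }
{ id := expr ; S }
{ id := expr ; M }
{ id := expr ; id := expr }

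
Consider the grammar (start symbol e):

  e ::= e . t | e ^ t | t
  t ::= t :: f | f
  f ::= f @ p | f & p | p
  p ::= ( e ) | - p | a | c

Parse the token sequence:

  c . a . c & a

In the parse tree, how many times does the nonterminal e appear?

[e [e [e [t [f [p c]]]] . [t [f [p a]]]] . [t [f [f [p c]] & [p a]]]]

3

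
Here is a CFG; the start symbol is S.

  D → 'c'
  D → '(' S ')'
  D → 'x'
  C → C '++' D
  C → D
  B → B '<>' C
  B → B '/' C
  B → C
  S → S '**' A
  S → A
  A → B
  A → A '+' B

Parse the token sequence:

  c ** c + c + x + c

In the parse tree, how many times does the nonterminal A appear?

[S [S [A [B [C [D c]]]]] ** [A [A [A [A [B [C [D c]]]] + [B [C [D c]]]] + [B [C [D x]]]] + [B [C [D c]]]]]

5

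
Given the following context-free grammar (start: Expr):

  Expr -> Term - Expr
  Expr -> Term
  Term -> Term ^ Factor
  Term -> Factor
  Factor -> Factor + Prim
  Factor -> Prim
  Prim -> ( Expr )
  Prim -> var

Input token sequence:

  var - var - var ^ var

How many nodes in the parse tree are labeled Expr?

3

[Expr [Term [Factor [Prim var]]] - [Expr [Term [Factor [Prim var]]] - [Expr [Term [Term [Factor [Prim var]]] ^ [Factor [Prim var]]]]]]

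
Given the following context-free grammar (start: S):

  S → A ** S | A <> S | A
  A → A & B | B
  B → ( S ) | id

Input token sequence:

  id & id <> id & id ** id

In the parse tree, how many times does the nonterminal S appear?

3

[S [A [A [B id]] & [B id]] <> [S [A [A [B id]] & [B id]] ** [S [A [B id]]]]]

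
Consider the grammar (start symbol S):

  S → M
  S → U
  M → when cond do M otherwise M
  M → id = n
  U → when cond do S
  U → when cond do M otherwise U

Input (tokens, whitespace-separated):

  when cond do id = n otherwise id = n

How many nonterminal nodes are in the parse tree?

4

[S [M when cond do [M id = n] otherwise [M id = n]]]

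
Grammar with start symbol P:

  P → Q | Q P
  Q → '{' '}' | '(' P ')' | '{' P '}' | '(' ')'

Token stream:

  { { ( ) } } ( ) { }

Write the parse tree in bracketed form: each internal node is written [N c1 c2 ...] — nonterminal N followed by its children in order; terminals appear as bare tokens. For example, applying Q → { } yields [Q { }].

[P [Q { [P [Q { [P [Q ( )]] }]] }] [P [Q ( )] [P [Q { }]]]]

P
Q P
{ P } P
{ Q } P
{ { P } } P
{ { Q } } P
{ { ( ) } } P
{ { ( ) } } Q P
{ { ( ) } } ( ) P
{ { ( ) } } ( ) Q
{ { ( ) } } ( ) { }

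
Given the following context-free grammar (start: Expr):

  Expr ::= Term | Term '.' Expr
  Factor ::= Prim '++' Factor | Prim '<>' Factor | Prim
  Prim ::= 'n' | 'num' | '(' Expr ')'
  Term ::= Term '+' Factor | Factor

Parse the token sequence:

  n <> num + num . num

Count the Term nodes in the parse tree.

3

[Expr [Term [Term [Factor [Prim n] <> [Factor [Prim num]]]] + [Factor [Prim num]]] . [Expr [Term [Factor [Prim num]]]]]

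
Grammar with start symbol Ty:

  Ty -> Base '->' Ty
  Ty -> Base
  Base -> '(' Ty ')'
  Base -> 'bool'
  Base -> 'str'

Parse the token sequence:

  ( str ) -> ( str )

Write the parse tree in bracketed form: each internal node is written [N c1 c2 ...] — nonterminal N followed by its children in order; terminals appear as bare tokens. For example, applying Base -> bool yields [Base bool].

[Ty [Base ( [Ty [Base str]] )] -> [Ty [Base ( [Ty [Base str]] )]]]

Ty
Base -> Ty
( Ty ) -> Ty
( Base ) -> Ty
( str ) -> Ty
( str ) -> Base
( str ) -> ( Ty )
( str ) -> ( Base )
( str ) -> ( str )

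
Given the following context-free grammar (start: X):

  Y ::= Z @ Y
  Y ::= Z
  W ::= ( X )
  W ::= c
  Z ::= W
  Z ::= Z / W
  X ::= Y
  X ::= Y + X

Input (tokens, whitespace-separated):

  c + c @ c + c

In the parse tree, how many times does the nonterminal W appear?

[X [Y [Z [W c]]] + [X [Y [Z [W c]] @ [Y [Z [W c]]]] + [X [Y [Z [W c]]]]]]

4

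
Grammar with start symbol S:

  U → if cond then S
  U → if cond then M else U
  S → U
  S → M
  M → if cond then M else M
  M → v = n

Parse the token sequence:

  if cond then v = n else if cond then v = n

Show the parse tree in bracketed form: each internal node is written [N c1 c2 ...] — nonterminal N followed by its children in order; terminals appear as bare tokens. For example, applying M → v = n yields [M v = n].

S
U
if cond then M else U
if cond then v = n else U
if cond then v = n else if cond then S
if cond then v = n else if cond then M
if cond then v = n else if cond then v = n

[S [U if cond then [M v = n] else [U if cond then [S [M v = n]]]]]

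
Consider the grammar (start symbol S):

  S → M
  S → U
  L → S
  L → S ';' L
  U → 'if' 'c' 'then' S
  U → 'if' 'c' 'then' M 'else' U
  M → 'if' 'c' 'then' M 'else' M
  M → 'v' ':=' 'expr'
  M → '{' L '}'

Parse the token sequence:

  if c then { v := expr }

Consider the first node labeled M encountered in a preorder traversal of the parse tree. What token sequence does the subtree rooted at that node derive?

{ v := expr }

[S [U if c then [S [M { [L [S [M v := expr]]] }]]]]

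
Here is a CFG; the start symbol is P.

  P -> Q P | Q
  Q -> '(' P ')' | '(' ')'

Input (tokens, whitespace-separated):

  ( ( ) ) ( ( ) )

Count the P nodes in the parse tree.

[P [Q ( [P [Q ( )]] )] [P [Q ( [P [Q ( )]] )]]]

4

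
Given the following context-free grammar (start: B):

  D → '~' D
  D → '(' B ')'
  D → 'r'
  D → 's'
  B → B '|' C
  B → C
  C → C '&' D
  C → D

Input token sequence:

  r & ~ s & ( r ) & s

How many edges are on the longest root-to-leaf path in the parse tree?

[B [C [C [C [C [D r]] & [D ~ [D s]]] & [D ( [B [C [D r]]] )]] & [D s]]]

7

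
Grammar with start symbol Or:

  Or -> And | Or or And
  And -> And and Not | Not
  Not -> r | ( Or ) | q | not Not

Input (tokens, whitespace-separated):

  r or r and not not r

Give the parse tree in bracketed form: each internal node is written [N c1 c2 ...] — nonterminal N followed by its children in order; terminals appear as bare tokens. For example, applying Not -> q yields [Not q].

[Or [Or [And [Not r]]] or [And [And [Not r]] and [Not not [Not not [Not r]]]]]

Or
Or or And
And or And
Not or And
r or And
r or And and Not
r or Not and Not
r or r and Not
r or r and not Not
r or r and not not Not
r or r and not not r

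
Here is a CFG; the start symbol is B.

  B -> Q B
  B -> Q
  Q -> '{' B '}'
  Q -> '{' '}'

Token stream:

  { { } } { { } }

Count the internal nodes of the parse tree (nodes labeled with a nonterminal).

[B [Q { [B [Q { }]] }] [B [Q { [B [Q { }]] }]]]

8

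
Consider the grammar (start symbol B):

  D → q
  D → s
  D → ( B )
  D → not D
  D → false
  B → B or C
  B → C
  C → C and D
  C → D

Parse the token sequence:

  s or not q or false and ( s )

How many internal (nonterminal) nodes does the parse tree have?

15

[B [B [B [C [D s]]] or [C [D not [D q]]]] or [C [C [D false]] and [D ( [B [C [D s]]] )]]]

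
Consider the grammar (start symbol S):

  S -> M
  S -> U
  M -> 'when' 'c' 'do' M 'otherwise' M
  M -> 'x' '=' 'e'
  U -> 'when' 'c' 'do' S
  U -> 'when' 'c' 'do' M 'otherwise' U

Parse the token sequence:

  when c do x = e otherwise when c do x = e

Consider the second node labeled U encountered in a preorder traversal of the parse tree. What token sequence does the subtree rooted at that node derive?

[S [U when c do [M x = e] otherwise [U when c do [S [M x = e]]]]]

when c do x = e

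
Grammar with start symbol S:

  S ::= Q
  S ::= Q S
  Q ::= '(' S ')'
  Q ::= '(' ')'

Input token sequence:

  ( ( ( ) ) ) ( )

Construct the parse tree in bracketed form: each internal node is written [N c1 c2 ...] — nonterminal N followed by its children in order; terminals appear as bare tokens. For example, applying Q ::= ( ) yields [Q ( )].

S
Q S
( S ) S
( Q ) S
( ( S ) ) S
( ( Q ) ) S
( ( ( ) ) ) S
( ( ( ) ) ) Q
( ( ( ) ) ) ( )

[S [Q ( [S [Q ( [S [Q ( )]] )]] )] [S [Q ( )]]]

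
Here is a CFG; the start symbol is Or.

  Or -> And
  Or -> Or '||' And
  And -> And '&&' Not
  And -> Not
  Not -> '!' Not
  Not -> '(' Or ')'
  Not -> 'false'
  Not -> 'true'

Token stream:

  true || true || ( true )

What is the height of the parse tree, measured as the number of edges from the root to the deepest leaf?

[Or [Or [Or [And [Not true]]] || [And [Not true]]] || [And [Not ( [Or [And [Not true]]] )]]]

6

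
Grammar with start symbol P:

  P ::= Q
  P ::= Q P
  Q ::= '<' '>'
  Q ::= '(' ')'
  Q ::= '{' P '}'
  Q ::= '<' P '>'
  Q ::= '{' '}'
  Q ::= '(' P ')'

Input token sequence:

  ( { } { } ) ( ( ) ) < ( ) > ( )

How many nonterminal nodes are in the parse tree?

[P [Q ( [P [Q { }] [P [Q { }]]] )] [P [Q ( [P [Q ( )]] )] [P [Q < [P [Q ( )]] >] [P [Q ( )]]]]]

16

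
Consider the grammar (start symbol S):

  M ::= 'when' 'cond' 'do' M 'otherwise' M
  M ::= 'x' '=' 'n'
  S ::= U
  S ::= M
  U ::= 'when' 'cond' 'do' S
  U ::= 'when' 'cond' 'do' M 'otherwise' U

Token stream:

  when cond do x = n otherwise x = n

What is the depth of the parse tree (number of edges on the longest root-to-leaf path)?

3

[S [M when cond do [M x = n] otherwise [M x = n]]]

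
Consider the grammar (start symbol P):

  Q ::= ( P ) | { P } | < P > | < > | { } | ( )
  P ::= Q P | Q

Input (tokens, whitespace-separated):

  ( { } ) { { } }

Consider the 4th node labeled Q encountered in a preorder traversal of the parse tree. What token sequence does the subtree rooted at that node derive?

{ }

[P [Q ( [P [Q { }]] )] [P [Q { [P [Q { }]] }]]]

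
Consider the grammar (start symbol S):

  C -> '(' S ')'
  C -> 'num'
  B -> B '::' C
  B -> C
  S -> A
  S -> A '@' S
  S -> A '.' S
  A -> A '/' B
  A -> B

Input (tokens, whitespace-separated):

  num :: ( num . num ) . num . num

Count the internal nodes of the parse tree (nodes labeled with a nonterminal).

[S [A [B [B [C num]] :: [C ( [S [A [B [C num]]] . [S [A [B [C num]]]]] )]]] . [S [A [B [C num]]] . [S [A [B [C num]]]]]]

22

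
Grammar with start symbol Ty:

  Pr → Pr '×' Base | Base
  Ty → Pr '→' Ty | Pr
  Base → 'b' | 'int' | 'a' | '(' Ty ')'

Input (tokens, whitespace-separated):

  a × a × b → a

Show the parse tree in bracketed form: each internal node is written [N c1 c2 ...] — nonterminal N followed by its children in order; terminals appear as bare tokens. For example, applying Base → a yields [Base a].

[Ty [Pr [Pr [Pr [Base a]] × [Base a]] × [Base b]] → [Ty [Pr [Base a]]]]

Ty
Pr → Ty
Pr × Base → Ty
Pr × Base × Base → Ty
Base × Base × Base → Ty
a × Base × Base → Ty
a × a × Base → Ty
a × a × b → Ty
a × a × b → Pr
a × a × b → Base
a × a × b → a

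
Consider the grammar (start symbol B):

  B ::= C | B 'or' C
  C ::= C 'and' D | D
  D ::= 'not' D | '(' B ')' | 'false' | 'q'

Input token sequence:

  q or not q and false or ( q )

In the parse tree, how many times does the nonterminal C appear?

5

[B [B [B [C [D q]]] or [C [C [D not [D q]]] and [D false]]] or [C [D ( [B [C [D q]]] )]]]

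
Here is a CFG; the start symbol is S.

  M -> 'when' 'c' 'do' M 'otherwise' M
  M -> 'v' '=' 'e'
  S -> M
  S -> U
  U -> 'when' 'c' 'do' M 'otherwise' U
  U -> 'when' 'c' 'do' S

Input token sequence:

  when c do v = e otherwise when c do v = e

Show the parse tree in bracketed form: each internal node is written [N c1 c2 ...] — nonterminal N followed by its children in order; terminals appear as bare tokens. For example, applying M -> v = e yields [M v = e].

[S [U when c do [M v = e] otherwise [U when c do [S [M v = e]]]]]

S
U
when c do M otherwise U
when c do v = e otherwise U
when c do v = e otherwise when c do S
when c do v = e otherwise when c do M
when c do v = e otherwise when c do v = e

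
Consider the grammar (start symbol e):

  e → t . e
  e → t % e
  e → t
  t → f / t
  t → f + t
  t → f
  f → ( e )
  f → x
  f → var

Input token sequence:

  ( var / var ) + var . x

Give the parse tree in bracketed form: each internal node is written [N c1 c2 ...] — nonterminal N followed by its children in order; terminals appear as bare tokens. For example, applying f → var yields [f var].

[e [t [f ( [e [t [f var] / [t [f var]]]] )] + [t [f var]]] . [e [t [f x]]]]

e
t . e
f + t . e
( e ) + t . e
( t ) + t . e
( f / t ) + t . e
( var / t ) + t . e
( var / f ) + t . e
( var / var ) + t . e
( var / var ) + f . e
( var / var ) + var . e
( var / var ) + var . t
( var / var ) + var . f
( var / var ) + var . x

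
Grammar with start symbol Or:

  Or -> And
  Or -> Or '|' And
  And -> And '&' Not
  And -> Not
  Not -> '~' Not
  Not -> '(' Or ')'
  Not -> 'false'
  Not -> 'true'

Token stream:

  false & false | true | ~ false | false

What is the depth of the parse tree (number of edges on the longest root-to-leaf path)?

[Or [Or [Or [Or [And [And [Not false]] & [Not false]]] | [And [Not true]]] | [And [Not ~ [Not false]]]] | [And [Not false]]]

7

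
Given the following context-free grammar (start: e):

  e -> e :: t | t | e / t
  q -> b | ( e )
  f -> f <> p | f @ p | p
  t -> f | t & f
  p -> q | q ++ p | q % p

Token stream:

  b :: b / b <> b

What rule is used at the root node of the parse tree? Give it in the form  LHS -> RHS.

[e [e [e [t [f [p [q b]]]]] :: [t [f [p [q b]]]]] / [t [f [f [p [q b]]] <> [p [q b]]]]]

e -> e / t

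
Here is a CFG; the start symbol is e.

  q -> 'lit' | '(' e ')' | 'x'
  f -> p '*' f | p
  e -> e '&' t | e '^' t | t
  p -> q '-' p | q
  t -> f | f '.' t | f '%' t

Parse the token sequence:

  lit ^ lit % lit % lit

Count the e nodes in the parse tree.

2

[e [e [t [f [p [q lit]]]]] ^ [t [f [p [q lit]]] % [t [f [p [q lit]]] % [t [f [p [q lit]]]]]]]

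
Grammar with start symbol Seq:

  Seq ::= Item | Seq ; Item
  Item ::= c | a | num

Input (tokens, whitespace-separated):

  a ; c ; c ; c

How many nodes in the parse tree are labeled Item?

[Seq [Seq [Seq [Seq [Item a]] ; [Item c]] ; [Item c]] ; [Item c]]

4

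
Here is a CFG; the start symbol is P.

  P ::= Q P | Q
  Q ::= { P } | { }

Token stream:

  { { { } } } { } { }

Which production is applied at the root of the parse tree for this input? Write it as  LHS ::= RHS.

P ::= Q P

[P [Q { [P [Q { [P [Q { }]] }]] }] [P [Q { }] [P [Q { }]]]]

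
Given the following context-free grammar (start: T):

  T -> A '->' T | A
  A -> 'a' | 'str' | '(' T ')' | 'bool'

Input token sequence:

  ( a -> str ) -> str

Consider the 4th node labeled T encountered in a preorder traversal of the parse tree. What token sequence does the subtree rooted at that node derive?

[T [A ( [T [A a] -> [T [A str]]] )] -> [T [A str]]]

str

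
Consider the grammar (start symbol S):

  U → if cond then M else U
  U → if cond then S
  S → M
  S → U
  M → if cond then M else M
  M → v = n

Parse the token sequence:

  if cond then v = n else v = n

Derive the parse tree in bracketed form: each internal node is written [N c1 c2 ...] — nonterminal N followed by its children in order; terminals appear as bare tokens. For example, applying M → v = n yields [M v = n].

S
M
if cond then M else M
if cond then v = n else M
if cond then v = n else v = n

[S [M if cond then [M v = n] else [M v = n]]]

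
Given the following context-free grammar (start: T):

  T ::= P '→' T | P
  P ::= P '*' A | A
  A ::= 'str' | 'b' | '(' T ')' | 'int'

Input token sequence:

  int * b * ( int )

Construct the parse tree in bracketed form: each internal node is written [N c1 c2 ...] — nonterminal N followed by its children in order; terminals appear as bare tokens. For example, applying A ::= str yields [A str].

T
P
P * A
P * A * A
A * A * A
int * A * A
int * b * A
int * b * ( T )
int * b * ( P )
int * b * ( A )
int * b * ( int )

[T [P [P [P [A int]] * [A b]] * [A ( [T [P [A int]]] )]]]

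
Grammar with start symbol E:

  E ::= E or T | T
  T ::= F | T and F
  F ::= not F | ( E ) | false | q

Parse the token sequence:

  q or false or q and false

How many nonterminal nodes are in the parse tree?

[E [E [E [T [F q]]] or [T [F false]]] or [T [T [F q]] and [F false]]]

11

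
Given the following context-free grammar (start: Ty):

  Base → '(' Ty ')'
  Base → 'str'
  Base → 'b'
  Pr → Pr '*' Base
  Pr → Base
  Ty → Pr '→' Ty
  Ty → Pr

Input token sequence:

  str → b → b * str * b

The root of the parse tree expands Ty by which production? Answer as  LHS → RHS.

[Ty [Pr [Base str]] → [Ty [Pr [Base b]] → [Ty [Pr [Pr [Pr [Base b]] * [Base str]] * [Base b]]]]]

Ty → Pr '→' Ty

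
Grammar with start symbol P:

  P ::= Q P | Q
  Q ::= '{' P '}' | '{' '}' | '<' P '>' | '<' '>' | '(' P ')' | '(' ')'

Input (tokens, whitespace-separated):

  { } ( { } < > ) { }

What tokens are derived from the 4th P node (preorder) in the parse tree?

< >

[P [Q { }] [P [Q ( [P [Q { }] [P [Q < >]]] )] [P [Q { }]]]]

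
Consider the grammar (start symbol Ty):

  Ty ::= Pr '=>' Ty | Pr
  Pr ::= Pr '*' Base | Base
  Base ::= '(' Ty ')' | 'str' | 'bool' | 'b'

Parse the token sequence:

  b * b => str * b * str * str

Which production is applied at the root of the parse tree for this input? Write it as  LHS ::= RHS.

[Ty [Pr [Pr [Base b]] * [Base b]] => [Ty [Pr [Pr [Pr [Pr [Base str]] * [Base b]] * [Base str]] * [Base str]]]]

Ty ::= Pr '=>' Ty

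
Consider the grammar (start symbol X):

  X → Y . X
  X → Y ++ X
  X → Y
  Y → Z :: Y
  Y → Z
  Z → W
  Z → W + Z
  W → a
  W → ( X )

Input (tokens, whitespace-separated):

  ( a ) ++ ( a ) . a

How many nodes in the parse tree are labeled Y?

5

[X [Y [Z [W ( [X [Y [Z [W a]]]] )]]] ++ [X [Y [Z [W ( [X [Y [Z [W a]]]] )]]] . [X [Y [Z [W a]]]]]]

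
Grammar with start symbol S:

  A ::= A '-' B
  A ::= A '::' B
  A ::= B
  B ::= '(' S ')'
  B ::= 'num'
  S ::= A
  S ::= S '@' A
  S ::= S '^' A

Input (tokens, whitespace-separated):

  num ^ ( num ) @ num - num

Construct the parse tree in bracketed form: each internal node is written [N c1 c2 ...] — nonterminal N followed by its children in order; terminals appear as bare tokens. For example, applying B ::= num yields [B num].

S
S @ A
S ^ A @ A
A ^ A @ A
B ^ A @ A
num ^ A @ A
num ^ B @ A
num ^ ( S ) @ A
num ^ ( A ) @ A
num ^ ( B ) @ A
num ^ ( num ) @ A
num ^ ( num ) @ A - B
num ^ ( num ) @ B - B
num ^ ( num ) @ num - B
num ^ ( num ) @ num - num

[S [S [S [A [B num]]] ^ [A [B ( [S [A [B num]]] )]]] @ [A [A [B num]] - [B num]]]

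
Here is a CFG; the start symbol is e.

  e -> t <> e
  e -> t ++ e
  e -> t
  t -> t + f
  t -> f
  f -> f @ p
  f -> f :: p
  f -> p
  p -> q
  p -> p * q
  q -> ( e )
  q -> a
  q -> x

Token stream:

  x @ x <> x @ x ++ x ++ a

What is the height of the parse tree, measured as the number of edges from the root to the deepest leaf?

[e [t [f [f [p [q x]]] @ [p [q x]]]] <> [e [t [f [f [p [q x]]] @ [p [q x]]]] ++ [e [t [f [p [q x]]]] ++ [e [t [f [p [q a]]]]]]]]

8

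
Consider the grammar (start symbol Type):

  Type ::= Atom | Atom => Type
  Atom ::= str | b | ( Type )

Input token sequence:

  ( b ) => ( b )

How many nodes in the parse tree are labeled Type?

4

[Type [Atom ( [Type [Atom b]] )] => [Type [Atom ( [Type [Atom b]] )]]]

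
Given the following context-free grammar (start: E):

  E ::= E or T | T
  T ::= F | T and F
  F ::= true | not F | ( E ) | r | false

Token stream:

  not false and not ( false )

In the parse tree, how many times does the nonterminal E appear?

2

[E [T [T [F not [F false]]] and [F not [F ( [E [T [F false]]] )]]]]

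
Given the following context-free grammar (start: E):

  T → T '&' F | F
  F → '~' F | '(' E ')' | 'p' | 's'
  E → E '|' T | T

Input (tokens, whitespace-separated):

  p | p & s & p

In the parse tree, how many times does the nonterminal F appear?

[E [E [T [F p]]] | [T [T [T [F p]] & [F s]] & [F p]]]

4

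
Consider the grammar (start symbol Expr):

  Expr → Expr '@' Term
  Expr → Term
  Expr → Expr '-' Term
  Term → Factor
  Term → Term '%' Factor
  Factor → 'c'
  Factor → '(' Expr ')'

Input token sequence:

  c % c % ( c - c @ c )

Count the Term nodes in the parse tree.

6

[Expr [Term [Term [Term [Factor c]] % [Factor c]] % [Factor ( [Expr [Expr [Expr [Term [Factor c]]] - [Term [Factor c]]] @ [Term [Factor c]]] )]]]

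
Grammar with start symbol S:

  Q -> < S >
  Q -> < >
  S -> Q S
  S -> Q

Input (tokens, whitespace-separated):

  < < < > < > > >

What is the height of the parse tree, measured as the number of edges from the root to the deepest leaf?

[S [Q < [S [Q < [S [Q < >] [S [Q < >]]] >]] >]]

7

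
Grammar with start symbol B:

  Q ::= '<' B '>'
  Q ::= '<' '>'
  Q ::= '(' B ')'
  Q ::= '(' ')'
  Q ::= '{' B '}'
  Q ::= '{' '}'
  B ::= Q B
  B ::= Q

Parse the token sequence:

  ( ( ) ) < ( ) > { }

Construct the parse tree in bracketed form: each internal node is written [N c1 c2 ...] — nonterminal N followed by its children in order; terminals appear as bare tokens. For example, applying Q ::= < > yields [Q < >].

[B [Q ( [B [Q ( )]] )] [B [Q < [B [Q ( )]] >] [B [Q { }]]]]

B
Q B
( B ) B
( Q ) B
( ( ) ) B
( ( ) ) Q B
( ( ) ) < B > B
( ( ) ) < Q > B
( ( ) ) < ( ) > B
( ( ) ) < ( ) > Q
( ( ) ) < ( ) > { }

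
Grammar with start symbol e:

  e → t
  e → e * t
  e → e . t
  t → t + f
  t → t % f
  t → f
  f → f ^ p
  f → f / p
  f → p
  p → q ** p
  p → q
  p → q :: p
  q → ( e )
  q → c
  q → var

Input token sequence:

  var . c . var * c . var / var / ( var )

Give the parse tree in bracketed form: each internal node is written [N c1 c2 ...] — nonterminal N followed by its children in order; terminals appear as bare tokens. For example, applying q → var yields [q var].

[e [e [e [e [e [t [f [p [q var]]]]] . [t [f [p [q c]]]]] . [t [f [p [q var]]]]] * [t [f [p [q c]]]]] . [t [f [f [f [p [q var]]] / [p [q var]]] / [p [q ( [e [t [f [p [q var]]]]] )]]]]]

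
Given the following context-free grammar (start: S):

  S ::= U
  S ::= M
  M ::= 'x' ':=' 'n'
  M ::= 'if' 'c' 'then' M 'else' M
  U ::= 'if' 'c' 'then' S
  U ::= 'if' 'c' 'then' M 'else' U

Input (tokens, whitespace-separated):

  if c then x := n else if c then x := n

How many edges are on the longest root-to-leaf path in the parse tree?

[S [U if c then [M x := n] else [U if c then [S [M x := n]]]]]

5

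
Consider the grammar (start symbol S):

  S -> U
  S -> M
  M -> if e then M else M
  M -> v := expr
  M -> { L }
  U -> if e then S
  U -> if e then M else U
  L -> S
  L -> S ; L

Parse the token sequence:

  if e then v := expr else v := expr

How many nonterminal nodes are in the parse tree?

4

[S [M if e then [M v := expr] else [M v := expr]]]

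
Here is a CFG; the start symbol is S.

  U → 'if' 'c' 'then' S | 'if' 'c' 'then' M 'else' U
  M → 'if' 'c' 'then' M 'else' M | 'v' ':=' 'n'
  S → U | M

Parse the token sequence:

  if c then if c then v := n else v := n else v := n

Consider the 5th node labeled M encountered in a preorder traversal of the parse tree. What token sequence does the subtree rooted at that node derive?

v := n

[S [M if c then [M if c then [M v := n] else [M v := n]] else [M v := n]]]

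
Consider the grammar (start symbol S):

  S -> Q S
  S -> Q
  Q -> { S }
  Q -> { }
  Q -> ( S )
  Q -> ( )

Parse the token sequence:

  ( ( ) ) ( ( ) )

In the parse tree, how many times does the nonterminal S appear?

[S [Q ( [S [Q ( )]] )] [S [Q ( [S [Q ( )]] )]]]

4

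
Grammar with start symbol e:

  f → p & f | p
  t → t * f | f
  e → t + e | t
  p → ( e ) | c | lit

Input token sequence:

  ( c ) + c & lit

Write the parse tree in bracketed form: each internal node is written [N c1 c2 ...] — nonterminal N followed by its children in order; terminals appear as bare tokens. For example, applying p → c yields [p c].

[e [t [f [p ( [e [t [f [p c]]]] )]]] + [e [t [f [p c] & [f [p lit]]]]]]

e
t + e
f + e
p + e
( e ) + e
( t ) + e
( f ) + e
( p ) + e
( c ) + e
( c ) + t
( c ) + f
( c ) + p & f
( c ) + c & f
( c ) + c & p
( c ) + c & lit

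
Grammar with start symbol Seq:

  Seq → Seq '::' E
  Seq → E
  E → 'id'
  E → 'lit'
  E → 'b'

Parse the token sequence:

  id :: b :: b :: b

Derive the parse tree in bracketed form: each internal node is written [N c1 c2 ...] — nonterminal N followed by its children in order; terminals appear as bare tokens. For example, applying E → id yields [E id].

Seq
Seq :: E
Seq :: E :: E
Seq :: E :: E :: E
E :: E :: E :: E
id :: E :: E :: E
id :: b :: E :: E
id :: b :: b :: E
id :: b :: b :: b

[Seq [Seq [Seq [Seq [E id]] :: [E b]] :: [E b]] :: [E b]]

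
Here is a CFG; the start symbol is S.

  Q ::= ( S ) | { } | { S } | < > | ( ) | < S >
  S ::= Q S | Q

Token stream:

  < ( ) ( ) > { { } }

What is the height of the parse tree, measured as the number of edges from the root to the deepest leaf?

[S [Q < [S [Q ( )] [S [Q ( )]]] >] [S [Q { [S [Q { }]] }]]]

5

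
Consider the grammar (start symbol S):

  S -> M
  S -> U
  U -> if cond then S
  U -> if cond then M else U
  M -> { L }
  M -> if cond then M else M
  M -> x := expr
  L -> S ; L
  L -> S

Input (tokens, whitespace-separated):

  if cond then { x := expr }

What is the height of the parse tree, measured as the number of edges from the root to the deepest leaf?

7

[S [U if cond then [S [M { [L [S [M x := expr]]] }]]]]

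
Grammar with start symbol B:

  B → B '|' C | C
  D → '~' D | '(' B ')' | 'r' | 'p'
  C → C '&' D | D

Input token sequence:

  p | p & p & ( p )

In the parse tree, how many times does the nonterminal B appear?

3

[B [B [C [D p]]] | [C [C [C [D p]] & [D p]] & [D ( [B [C [D p]]] )]]]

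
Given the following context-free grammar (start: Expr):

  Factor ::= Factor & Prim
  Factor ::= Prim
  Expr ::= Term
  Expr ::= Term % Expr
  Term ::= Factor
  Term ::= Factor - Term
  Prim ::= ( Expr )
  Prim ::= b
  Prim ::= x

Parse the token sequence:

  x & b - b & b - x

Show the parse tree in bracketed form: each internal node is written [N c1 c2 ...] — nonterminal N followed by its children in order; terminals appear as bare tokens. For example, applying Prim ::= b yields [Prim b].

[Expr [Term [Factor [Factor [Prim x]] & [Prim b]] - [Term [Factor [Factor [Prim b]] & [Prim b]] - [Term [Factor [Prim x]]]]]]

Expr
Term
Factor - Term
Factor & Prim - Term
Prim & Prim - Term
x & Prim - Term
x & b - Term
x & b - Factor - Term
x & b - Factor & Prim - Term
x & b - Prim & Prim - Term
x & b - b & Prim - Term
x & b - b & b - Term
x & b - b & b - Factor
x & b - b & b - Prim
x & b - b & b - x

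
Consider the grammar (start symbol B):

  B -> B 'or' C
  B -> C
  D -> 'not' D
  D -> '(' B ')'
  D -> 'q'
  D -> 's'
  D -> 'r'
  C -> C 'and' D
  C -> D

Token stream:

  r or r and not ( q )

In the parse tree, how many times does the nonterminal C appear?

4

[B [B [C [D r]]] or [C [C [D r]] and [D not [D ( [B [C [D q]]] )]]]]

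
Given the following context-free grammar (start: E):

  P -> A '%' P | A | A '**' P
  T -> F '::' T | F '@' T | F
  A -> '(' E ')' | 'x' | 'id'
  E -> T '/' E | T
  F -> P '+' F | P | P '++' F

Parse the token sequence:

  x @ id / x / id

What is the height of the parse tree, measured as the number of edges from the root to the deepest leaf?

7

[E [T [F [P [A x]]] @ [T [F [P [A id]]]]] / [E [T [F [P [A x]]]] / [E [T [F [P [A id]]]]]]]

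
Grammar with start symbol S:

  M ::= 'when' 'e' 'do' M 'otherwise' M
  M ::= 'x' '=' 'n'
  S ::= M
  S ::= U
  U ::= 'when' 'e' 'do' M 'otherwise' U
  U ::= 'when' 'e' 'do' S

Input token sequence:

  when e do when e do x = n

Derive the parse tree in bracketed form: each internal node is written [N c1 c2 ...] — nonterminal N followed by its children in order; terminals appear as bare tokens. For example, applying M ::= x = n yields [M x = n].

[S [U when e do [S [U when e do [S [M x = n]]]]]]

S
U
when e do S
when e do U
when e do when e do S
when e do when e do M
when e do when e do x = n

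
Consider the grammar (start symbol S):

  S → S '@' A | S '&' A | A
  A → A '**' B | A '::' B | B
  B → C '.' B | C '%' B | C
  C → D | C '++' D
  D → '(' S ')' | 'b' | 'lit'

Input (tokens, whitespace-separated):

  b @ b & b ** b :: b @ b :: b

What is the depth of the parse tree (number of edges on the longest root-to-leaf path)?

[S [S [S [S [A [B [C [D b]]]]] @ [A [B [C [D b]]]]] & [A [A [A [B [C [D b]]]] ** [B [C [D b]]]] :: [B [C [D b]]]]] @ [A [A [B [C [D b]]]] :: [B [C [D b]]]]]

8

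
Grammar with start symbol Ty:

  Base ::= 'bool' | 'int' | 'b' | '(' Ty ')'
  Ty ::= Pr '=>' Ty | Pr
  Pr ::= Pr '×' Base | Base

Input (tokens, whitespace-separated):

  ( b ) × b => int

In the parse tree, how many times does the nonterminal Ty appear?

[Ty [Pr [Pr [Base ( [Ty [Pr [Base b]]] )]] × [Base b]] => [Ty [Pr [Base int]]]]

3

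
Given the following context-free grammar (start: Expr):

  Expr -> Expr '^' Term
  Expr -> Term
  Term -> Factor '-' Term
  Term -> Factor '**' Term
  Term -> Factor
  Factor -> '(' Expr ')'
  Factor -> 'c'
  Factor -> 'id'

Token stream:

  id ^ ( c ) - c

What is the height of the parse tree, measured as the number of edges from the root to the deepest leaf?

6

[Expr [Expr [Term [Factor id]]] ^ [Term [Factor ( [Expr [Term [Factor c]]] )] - [Term [Factor c]]]]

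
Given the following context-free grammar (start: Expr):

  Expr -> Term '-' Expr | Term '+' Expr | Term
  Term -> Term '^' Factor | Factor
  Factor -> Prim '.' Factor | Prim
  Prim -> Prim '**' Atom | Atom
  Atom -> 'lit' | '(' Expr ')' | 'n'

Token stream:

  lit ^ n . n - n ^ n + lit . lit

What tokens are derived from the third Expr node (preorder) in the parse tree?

[Expr [Term [Term [Factor [Prim [Atom lit]]]] ^ [Factor [Prim [Atom n]] . [Factor [Prim [Atom n]]]]] - [Expr [Term [Term [Factor [Prim [Atom n]]]] ^ [Factor [Prim [Atom n]]]] + [Expr [Term [Factor [Prim [Atom lit]] . [Factor [Prim [Atom lit]]]]]]]]

lit . lit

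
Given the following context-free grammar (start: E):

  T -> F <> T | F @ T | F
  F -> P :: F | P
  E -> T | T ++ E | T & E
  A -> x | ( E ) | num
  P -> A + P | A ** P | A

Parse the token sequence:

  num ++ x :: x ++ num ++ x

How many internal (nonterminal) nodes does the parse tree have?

23

[E [T [F [P [A num]]]] ++ [E [T [F [P [A x]] :: [F [P [A x]]]]] ++ [E [T [F [P [A num]]]] ++ [E [T [F [P [A x]]]]]]]]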